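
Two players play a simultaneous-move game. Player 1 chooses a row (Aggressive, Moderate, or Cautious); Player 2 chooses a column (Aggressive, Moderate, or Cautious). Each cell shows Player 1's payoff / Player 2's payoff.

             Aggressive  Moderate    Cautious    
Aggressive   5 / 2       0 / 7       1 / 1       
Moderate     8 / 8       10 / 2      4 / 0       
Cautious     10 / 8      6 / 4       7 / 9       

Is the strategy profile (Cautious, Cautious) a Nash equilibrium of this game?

Yes

Holding Player 2 at Cautious: Player 1 gets 7 from Cautious, versus 1 from Aggressive, 4 from Moderate. No profitable deviation for Player 1.
Holding Player 1 at Cautious: Player 2 gets 9 from Cautious, versus 8 from Aggressive, 4 from Moderate. No profitable deviation for Player 2 either.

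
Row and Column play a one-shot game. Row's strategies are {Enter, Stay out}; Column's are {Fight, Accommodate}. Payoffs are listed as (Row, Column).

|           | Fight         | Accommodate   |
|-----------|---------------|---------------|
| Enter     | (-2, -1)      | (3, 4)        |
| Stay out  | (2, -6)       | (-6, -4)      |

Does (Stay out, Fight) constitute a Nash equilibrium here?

No

Holding Column at Fight: Row gets 2 from Stay out, versus -2 from Enter. No profitable deviation for Row.
Holding Row at Stay out: Column gets -6 from Fight but could get -4 by switching to Accommodate. Column has a profitable deviation.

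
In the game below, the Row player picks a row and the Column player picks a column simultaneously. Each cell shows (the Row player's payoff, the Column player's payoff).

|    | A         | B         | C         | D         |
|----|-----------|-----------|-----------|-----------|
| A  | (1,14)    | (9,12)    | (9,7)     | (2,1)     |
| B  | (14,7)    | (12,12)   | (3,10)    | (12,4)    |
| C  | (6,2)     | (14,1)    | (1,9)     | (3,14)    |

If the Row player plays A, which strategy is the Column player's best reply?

A

With the Row player fixed at A, the Column player's payoffs are: A → 14, B → 12, C → 7, D → 1.
The maximum is 14, achieved by A.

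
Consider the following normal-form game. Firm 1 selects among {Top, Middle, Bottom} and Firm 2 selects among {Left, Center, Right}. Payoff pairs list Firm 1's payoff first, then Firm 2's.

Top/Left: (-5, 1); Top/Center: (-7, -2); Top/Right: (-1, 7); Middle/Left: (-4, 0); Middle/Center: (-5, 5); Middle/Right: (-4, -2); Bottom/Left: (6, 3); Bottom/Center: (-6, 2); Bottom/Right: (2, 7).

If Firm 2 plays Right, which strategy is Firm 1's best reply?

With Firm 2 fixed at Right, Firm 1's payoffs are: Top → -1, Middle → -4, Bottom → 2.
The maximum is 2, achieved by Bottom.

Bottom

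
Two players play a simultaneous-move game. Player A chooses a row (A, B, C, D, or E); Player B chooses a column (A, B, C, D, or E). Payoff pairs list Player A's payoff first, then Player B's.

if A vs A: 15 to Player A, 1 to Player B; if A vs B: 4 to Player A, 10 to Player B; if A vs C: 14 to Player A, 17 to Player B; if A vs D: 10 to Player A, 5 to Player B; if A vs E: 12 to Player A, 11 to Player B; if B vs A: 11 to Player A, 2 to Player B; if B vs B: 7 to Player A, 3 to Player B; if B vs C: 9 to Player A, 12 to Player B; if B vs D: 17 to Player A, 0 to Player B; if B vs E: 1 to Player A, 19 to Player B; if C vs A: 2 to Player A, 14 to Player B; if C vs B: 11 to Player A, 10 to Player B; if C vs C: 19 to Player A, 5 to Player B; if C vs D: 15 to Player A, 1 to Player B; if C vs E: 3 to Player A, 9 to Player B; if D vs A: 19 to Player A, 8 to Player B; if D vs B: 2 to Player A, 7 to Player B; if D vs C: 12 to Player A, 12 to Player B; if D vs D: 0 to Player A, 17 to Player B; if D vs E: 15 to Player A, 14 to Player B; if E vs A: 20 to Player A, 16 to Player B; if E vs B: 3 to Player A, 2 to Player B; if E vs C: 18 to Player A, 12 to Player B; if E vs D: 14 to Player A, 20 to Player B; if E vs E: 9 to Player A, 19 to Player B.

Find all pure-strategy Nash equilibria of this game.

Find each player's best response to every opponent strategy; NE are the intersections.
Player A's best responses — vs A: E (payoff 20); vs B: C (payoff 11); vs C: C (payoff 19); vs D: B (payoff 17); vs E: D (payoff 15).
Player B's best responses — vs A: C (payoff 17); vs B: E (payoff 19); vs C: A (payoff 14); vs D: D (payoff 17); vs E: D (payoff 20).
No cell has both players best-responding. For instance, Player A's best reply to B is C, but against C Player B prefers A over B.

No pure-strategy Nash equilibrium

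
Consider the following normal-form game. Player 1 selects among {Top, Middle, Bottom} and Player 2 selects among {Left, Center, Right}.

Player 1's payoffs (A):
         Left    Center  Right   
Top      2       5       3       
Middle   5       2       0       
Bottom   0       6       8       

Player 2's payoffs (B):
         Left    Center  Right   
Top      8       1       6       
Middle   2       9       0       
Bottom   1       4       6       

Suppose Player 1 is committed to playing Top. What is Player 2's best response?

With Player 1 fixed at Top, Player 2's payoffs are: Left → 8, Center → 1, Right → 6.
The maximum is 8, achieved by Left.

Left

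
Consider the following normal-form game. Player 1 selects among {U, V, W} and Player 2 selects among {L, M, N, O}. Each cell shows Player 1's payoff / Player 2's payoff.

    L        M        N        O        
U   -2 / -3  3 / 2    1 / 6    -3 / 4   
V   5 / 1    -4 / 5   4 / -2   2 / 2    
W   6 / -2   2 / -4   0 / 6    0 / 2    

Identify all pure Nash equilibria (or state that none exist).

There is no pure-strategy Nash equilibrium

Find each player's best response to every opponent strategy; NE are the intersections.
Player 1's best responses — vs L: W (payoff 6); vs M: U (payoff 3); vs N: V (payoff 4); vs O: V (payoff 2).
Player 2's best responses — vs U: N (payoff 6); vs V: M (payoff 5); vs W: N (payoff 6).
No cell has both players best-responding. For instance, Player 1's best reply to M is U, but against U Player 2 prefers N over M.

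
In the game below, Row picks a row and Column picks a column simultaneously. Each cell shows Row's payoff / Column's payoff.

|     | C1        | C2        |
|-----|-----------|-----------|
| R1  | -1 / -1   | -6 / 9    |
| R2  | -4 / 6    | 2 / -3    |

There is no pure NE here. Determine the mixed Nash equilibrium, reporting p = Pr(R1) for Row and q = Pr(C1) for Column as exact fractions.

p = 9/19, q = 8/11

Each player's mixing probability is pinned down by making the *other* player indifferent.
Column indifferent between C1 and C2: p·(-1) + (1−p)·6 = p·9 + (1−p)·(-3) ⟹ 6 + (-7)p = (-3) + 12p ⟹ p = 9/19.
Row indifferent between R1 and R2: q·(-1) + (1−q)·(-6) = q·(-4) + (1−q)·2 ⟹ (-6) + 5q = 2 + (-6)q ⟹ q = 8/11.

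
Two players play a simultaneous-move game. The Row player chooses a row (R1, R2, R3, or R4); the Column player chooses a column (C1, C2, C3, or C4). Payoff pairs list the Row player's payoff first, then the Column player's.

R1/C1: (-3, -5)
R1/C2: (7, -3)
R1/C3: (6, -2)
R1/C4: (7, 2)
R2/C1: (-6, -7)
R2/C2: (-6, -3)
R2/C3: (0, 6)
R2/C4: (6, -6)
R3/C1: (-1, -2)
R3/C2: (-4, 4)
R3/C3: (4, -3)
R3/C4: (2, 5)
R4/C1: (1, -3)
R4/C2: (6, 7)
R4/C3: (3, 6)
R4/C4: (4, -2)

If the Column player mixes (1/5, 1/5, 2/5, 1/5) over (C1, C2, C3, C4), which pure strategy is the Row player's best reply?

The Row player's best reply maximizes expected payoff against the mix.
R1: (1/5)·(-3) + (1/5)·7 + (2/5)·6 + (1/5)·7 = 23/5
R2: (1/5)·(-6) + (1/5)·(-6) + (2/5)·0 + (1/5)·6 = -6/5
R3: (1/5)·(-1) + (1/5)·(-4) + (2/5)·4 + (1/5)·2 = 1
R4: (1/5)·1 + (1/5)·6 + (2/5)·3 + (1/5)·4 = 17/5
Highest expected payoff is 23/5, from R1.

R1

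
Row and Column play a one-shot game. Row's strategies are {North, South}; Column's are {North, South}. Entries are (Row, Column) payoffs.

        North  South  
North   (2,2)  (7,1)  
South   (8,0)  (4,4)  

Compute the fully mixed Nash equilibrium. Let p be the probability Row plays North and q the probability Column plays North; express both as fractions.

Each player's mixing probability is pinned down by making the *other* player indifferent.
Column indifferent between North and South: p·2 + (1−p)·0 = p·1 + (1−p)·4 ⟹ 0 + 2p = 4 + (-3)p ⟹ p = 4/5.
Row indifferent between North and South: q·2 + (1−q)·7 = q·8 + (1−q)·4 ⟹ 7 + (-5)q = 4 + 4q ⟹ q = 1/3.

p = 4/5, q = 1/3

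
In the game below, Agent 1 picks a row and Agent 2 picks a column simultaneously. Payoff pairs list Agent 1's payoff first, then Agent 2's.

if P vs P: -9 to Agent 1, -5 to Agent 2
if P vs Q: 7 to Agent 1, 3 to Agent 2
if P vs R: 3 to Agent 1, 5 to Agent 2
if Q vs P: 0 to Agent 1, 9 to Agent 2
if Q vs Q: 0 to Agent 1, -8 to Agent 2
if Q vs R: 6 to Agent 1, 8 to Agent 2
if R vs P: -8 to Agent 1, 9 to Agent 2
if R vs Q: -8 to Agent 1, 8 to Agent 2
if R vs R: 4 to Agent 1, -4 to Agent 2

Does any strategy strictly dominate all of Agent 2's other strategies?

None

A strategy is strictly dominant if it gives Agent 2 a strictly higher payoff than every other strategy, against every choice by the opponent.
P is not dominant: against P, Q gives 3 > -5.
Q is not dominant: against P, R gives 5 > 3.
R is not dominant: against Q, P gives 9 > 8.
No single strategy is best against every opponent action.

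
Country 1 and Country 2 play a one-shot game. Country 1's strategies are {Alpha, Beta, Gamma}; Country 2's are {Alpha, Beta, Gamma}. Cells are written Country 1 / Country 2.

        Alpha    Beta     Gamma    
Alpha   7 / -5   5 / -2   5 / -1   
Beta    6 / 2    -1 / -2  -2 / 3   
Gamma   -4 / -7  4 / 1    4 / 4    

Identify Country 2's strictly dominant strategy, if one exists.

Check whether one of Country 2's strategies beats all alternatives regardless of what the opponent does.
Gamma strictly dominates: vs Alpha: -1 > each of {-5, -2}; vs Beta: 3 > each of {2, -2}; vs Gamma: 4 > each of {-7, 1}.

Gamma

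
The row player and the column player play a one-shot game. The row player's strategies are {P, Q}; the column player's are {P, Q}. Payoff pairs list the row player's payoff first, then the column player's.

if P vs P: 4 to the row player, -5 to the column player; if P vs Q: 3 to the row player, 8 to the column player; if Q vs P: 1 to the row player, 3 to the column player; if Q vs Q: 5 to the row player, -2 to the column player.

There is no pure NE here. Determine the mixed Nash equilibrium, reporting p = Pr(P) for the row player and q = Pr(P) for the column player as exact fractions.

In a mixed NE each player is indifferent between their pure strategies, so the opponent's mix sets the indifference.
The column player indifferent between P and Q: p·(-5) + (1−p)·3 = p·8 + (1−p)·(-2) ⟹ 3 + (-8)p = (-2) + 10p ⟹ p = 5/18.
The row player indifferent between P and Q: q·4 + (1−q)·3 = q·1 + (1−q)·5 ⟹ 3 + 1q = 5 + (-4)q ⟹ q = 2/5.

p = 5/18, q = 2/5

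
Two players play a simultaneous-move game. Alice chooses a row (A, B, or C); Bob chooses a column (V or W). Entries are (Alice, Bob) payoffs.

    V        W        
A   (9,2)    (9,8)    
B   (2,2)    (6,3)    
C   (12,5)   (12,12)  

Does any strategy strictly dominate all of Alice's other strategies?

A strategy is strictly dominant if it gives Alice a strictly higher payoff than every other strategy, against every choice by the opponent.
C strictly dominates: vs V: 12 > each of {9, 2}; vs W: 12 > each of {9, 6}.

C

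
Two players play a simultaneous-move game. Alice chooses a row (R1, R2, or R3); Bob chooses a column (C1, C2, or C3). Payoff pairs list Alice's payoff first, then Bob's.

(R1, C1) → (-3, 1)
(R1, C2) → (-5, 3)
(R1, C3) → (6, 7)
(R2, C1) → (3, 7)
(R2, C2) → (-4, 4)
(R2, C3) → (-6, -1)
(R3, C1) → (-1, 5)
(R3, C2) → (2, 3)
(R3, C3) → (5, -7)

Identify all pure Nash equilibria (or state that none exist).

(R1, C3) and (R2, C1)

A profile is a Nash equilibrium when each player is best-responding to the other.
Alice's best responses — vs C1: R2 (payoff 3); vs C2: R3 (payoff 2); vs C3: R1 (payoff 6).
Bob's best responses — vs R1: C3 (payoff 7); vs R2: C1 (payoff 7); vs R3: C1 (payoff 5).
Mutual best responses occur at (R1, C3) and (R2, C1); at each, neither player gains by switching.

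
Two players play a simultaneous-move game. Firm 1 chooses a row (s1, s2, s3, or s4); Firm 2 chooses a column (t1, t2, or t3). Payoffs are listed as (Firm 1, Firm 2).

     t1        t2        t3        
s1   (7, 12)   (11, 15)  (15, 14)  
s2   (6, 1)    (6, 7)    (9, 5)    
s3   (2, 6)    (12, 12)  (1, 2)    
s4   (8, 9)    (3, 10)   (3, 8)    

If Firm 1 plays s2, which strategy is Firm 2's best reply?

With Firm 1 fixed at s2, Firm 2's payoffs are: t1 → 1, t2 → 7, t3 → 5.
The maximum is 7, achieved by t2.

t2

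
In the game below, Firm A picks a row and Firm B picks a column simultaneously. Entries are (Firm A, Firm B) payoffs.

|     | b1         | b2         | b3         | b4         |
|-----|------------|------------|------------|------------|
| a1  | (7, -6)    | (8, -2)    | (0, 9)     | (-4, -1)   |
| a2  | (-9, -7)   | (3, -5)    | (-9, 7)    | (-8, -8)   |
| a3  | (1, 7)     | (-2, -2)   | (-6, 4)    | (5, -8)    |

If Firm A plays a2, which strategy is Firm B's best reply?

b3

With Firm A fixed at a2, Firm B's payoffs are: b1 → -7, b2 → -5, b3 → 7, b4 → -8.
The maximum is 7, achieved by b3.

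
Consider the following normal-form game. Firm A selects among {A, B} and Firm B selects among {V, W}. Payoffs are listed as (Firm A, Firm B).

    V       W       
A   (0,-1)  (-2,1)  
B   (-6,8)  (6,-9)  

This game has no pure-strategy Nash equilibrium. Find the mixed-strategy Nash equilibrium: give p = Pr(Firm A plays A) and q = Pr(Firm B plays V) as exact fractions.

p = 17/19, q = 4/7

In a mixed NE each player is indifferent between their pure strategies, so the opponent's mix sets the indifference.
Firm B indifferent between V and W: p·(-1) + (1−p)·8 = p·1 + (1−p)·(-9) ⟹ 8 + (-9)p = (-9) + 10p ⟹ p = 17/19.
Firm A indifferent between A and B: q·0 + (1−q)·(-2) = q·(-6) + (1−q)·6 ⟹ (-2) + 2q = 6 + (-12)q ⟹ q = 4/7.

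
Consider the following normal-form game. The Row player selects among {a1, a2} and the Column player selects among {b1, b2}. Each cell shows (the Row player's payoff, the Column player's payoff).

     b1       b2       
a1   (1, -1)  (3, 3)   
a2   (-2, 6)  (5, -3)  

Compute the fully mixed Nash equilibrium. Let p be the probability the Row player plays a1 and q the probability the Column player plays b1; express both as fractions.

Each player's mixing probability is pinned down by making the *other* player indifferent.
The Column player indifferent between b1 and b2: p·(-1) + (1−p)·6 = p·3 + (1−p)·(-3) ⟹ 6 + (-7)p = (-3) + 6p ⟹ p = 9/13.
The Row player indifferent between a1 and a2: q·1 + (1−q)·3 = q·(-2) + (1−q)·5 ⟹ 3 + (-2)q = 5 + (-7)q ⟹ q = 2/5.

p = 9/13, q = 2/5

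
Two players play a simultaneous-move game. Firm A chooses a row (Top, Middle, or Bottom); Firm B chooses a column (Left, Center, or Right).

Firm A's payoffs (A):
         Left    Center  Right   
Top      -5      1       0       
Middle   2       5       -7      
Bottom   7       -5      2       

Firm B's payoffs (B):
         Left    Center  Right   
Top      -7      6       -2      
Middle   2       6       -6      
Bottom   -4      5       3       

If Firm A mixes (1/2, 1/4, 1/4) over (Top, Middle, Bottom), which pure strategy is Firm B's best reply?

Center

Compute Firm B's expected payoff from each pure strategy against the given mix.
Left: (1/2)·(-7) + (1/4)·2 + (1/4)·(-4) = -4
Center: (1/2)·6 + (1/4)·6 + (1/4)·5 = 23/4
Right: (1/2)·(-2) + (1/4)·(-6) + (1/4)·3 = -7/4
Highest expected payoff is 23/4, from Center.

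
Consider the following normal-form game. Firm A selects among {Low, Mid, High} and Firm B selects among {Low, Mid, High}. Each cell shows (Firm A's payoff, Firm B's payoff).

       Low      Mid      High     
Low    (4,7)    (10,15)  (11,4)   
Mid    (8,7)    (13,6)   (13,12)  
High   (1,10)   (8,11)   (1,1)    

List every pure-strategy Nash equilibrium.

Check mutual best responses: a cell is a NE iff neither player can gain by unilaterally deviating.
Firm A's best responses — vs Low: Mid (payoff 8); vs Mid: Mid (payoff 13); vs High: Mid (payoff 13).
Firm B's best responses — vs Low: Mid (payoff 15); vs Mid: High (payoff 12); vs High: Mid (payoff 11).
The only mutual best response is (Mid, High); neither player gains by switching there.

(Mid, High)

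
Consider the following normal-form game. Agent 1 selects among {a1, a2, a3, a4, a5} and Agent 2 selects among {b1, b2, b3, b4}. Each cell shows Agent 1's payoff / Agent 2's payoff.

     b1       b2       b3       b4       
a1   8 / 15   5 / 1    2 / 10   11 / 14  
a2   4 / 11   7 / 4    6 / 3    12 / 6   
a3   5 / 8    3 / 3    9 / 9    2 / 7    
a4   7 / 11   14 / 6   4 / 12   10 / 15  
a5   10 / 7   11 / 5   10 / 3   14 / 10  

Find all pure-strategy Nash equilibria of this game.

Find each player's best response to every opponent strategy; NE are the intersections.
Agent 1's best responses — vs b1: a5 (payoff 10); vs b2: a4 (payoff 14); vs b3: a5 (payoff 10); vs b4: a5 (payoff 14).
Agent 2's best responses — vs a1: b1 (payoff 15); vs a2: b1 (payoff 11); vs a3: b3 (payoff 9); vs a4: b4 (payoff 15); vs a5: b4 (payoff 10).
The only mutual best response is (a5, b4); neither player gains by switching there.

(a5, b4)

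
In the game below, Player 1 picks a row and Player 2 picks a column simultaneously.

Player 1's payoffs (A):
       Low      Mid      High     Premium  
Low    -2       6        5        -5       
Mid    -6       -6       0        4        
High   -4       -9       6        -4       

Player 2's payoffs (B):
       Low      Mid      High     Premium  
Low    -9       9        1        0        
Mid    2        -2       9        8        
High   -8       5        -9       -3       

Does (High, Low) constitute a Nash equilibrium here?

Holding Player 2 at Low: Player 1 gets -4 from High but could get -2 by switching to Low. Player 1 has a profitable deviation.

No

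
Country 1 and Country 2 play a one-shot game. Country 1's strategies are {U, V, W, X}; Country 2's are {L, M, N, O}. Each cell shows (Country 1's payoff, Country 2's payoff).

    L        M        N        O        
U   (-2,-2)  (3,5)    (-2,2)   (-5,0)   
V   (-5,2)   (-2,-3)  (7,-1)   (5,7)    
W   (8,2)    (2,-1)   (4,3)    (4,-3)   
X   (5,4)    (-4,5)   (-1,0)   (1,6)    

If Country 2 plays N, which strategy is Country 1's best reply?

With Country 2 fixed at N, Country 1's payoffs are: U → -2, V → 7, W → 4, X → -1.
The maximum is 7, achieved by V.

V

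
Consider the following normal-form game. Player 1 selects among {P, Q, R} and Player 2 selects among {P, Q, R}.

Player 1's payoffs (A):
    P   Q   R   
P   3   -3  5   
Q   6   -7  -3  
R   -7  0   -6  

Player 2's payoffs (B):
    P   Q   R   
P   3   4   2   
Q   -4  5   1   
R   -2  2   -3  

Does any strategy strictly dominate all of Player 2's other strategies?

Q

A strategy is strictly dominant if it gives Player 2 a strictly higher payoff than every other strategy, against every choice by the opponent.
Q strictly dominates: vs P: 4 > each of {3, 2}; vs Q: 5 > each of {-4, 1}; vs R: 2 > each of {-2, -3}.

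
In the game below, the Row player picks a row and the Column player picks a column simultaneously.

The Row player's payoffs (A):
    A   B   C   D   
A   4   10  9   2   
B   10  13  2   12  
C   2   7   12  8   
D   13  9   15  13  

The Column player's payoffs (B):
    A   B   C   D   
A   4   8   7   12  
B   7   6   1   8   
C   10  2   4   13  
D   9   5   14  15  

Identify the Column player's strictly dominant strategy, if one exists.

A strategy is strictly dominant if it gives the Column player a strictly higher payoff than every other strategy, against every choice by the opponent.
D strictly dominates: vs A: 12 > each of {4, 8, 7}; vs B: 8 > each of {7, 6, 1}; vs C: 13 > each of {10, 2, 4}; vs D: 15 > each of {9, 5, 14}.

D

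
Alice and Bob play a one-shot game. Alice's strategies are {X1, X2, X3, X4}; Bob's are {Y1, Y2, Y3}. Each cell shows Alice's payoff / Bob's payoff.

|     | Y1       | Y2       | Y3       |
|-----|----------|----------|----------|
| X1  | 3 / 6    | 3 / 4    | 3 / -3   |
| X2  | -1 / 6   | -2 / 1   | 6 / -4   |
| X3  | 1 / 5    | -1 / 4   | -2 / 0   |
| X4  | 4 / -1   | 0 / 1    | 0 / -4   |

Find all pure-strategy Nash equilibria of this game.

None

Check mutual best responses: a cell is a NE iff neither player can gain by unilaterally deviating.
Alice's best responses — vs Y1: X4 (payoff 4); vs Y2: X1 (payoff 3); vs Y3: X2 (payoff 6).
Bob's best responses — vs X1: Y1 (payoff 6); vs X2: Y1 (payoff 6); vs X3: Y1 (payoff 5); vs X4: Y2 (payoff 1).
No cell has both players best-responding. For instance, Alice's best reply to Y2 is X1, but against X1 Bob prefers Y1 over Y2.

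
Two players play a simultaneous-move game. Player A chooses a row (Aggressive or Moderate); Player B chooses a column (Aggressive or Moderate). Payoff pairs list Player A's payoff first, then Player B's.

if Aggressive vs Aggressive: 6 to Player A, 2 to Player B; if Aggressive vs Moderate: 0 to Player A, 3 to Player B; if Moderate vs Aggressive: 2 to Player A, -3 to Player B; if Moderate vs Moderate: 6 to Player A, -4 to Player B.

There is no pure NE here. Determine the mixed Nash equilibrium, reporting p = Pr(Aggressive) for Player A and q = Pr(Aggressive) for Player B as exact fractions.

In a mixed NE each player is indifferent between their pure strategies, so the opponent's mix sets the indifference.
Player B indifferent between Aggressive and Moderate: p·2 + (1−p)·(-3) = p·3 + (1−p)·(-4) ⟹ (-3) + 5p = (-4) + 7p ⟹ p = 1/2.
Player A indifferent between Aggressive and Moderate: q·6 + (1−q)·0 = q·2 + (1−q)·6 ⟹ 0 + 6q = 6 + (-4)q ⟹ q = 3/5.

p = 1/2, q = 3/5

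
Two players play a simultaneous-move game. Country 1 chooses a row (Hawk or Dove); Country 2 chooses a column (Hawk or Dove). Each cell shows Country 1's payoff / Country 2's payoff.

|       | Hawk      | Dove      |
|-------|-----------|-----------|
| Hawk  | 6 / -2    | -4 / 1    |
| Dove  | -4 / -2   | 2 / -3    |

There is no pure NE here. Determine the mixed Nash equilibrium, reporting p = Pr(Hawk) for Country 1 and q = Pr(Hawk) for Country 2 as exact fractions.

p = 1/4, q = 3/8

In a mixed NE each player is indifferent between their pure strategies, so the opponent's mix sets the indifference.
Country 2 indifferent between Hawk and Dove: p·(-2) + (1−p)·(-2) = p·1 + (1−p)·(-3) ⟹ (-2) + 0p = (-3) + 4p ⟹ p = 1/4.
Country 1 indifferent between Hawk and Dove: q·6 + (1−q)·(-4) = q·(-4) + (1−q)·2 ⟹ (-4) + 10q = 2 + (-6)q ⟹ q = 3/8.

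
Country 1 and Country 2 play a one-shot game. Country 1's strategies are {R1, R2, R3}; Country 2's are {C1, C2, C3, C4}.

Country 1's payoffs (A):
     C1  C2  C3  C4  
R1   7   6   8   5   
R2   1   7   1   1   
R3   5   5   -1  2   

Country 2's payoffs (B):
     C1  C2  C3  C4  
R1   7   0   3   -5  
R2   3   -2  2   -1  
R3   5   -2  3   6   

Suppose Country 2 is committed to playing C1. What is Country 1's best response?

With Country 2 fixed at C1, Country 1's payoffs are: R1 → 7, R2 → 1, R3 → 5.
The maximum is 7, achieved by R1.

R1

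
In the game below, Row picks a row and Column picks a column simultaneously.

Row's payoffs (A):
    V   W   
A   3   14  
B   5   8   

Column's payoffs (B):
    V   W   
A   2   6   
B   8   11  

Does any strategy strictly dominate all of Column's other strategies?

W

Check whether one of Column's strategies beats all alternatives regardless of what the opponent does.
W strictly dominates: vs A: 6 > 2; vs B: 11 > 8.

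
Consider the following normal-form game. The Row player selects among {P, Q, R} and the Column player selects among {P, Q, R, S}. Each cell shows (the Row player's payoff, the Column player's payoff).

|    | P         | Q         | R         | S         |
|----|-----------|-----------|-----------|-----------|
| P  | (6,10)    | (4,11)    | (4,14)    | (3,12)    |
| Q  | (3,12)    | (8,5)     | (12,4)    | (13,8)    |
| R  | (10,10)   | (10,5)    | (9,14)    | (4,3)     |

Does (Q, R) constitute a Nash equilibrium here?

No

Holding the Column player at R: the Row player gets 12 from Q, versus 4 from P, 9 from R. No profitable deviation for the Row player.
Holding the Row player at Q: the Column player gets 4 from R but could get 12 by switching to P. The Column player has a profitable deviation.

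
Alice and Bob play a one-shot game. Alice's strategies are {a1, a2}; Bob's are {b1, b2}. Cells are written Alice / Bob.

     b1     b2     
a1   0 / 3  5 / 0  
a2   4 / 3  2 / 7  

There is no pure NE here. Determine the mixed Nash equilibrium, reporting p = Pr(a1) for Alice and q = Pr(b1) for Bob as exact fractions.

p = 4/7, q = 3/7

Each player's mixing probability is pinned down by making the *other* player indifferent.
Bob indifferent between b1 and b2: p·3 + (1−p)·3 = p·0 + (1−p)·7 ⟹ 3 + 0p = 7 + (-7)p ⟹ p = 4/7.
Alice indifferent between a1 and a2: q·0 + (1−q)·5 = q·4 + (1−q)·2 ⟹ 5 + (-5)q = 2 + 2q ⟹ q = 3/7.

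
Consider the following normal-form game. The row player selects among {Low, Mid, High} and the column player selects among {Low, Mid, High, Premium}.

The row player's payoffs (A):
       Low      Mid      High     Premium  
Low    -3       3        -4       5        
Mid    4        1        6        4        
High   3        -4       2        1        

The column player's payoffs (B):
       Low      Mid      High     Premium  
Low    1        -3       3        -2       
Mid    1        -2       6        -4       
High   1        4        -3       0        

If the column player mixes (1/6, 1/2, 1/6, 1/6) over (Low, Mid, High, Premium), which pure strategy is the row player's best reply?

Mid

Compute the row player's expected payoff from each pure strategy against the given mix.
Low: (1/6)·(-3) + (1/2)·3 + (1/6)·(-4) + (1/6)·5 = 7/6
Mid: (1/6)·4 + (1/2)·1 + (1/6)·6 + (1/6)·4 = 17/6
High: (1/6)·3 + (1/2)·(-4) + (1/6)·2 + (1/6)·1 = -1
Highest expected payoff is 17/6, from Mid.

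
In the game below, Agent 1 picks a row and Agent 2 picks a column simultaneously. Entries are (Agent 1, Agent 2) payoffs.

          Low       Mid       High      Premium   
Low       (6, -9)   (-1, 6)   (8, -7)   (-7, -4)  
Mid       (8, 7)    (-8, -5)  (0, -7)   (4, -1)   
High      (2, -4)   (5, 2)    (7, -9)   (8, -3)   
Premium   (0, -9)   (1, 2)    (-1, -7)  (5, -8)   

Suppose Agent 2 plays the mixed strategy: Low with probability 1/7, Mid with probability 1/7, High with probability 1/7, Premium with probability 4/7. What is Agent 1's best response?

Agent 1's best reply maximizes expected payoff against the mix.
Low: (1/7)·6 + (1/7)·(-1) + (1/7)·8 + (4/7)·(-7) = -15/7
Mid: (1/7)·8 + (1/7)·(-8) + (1/7)·0 + (4/7)·4 = 16/7
High: (1/7)·2 + (1/7)·5 + (1/7)·7 + (4/7)·8 = 46/7
Premium: (1/7)·0 + (1/7)·1 + (1/7)·(-1) + (4/7)·5 = 20/7
Highest expected payoff is 46/7, from High.

High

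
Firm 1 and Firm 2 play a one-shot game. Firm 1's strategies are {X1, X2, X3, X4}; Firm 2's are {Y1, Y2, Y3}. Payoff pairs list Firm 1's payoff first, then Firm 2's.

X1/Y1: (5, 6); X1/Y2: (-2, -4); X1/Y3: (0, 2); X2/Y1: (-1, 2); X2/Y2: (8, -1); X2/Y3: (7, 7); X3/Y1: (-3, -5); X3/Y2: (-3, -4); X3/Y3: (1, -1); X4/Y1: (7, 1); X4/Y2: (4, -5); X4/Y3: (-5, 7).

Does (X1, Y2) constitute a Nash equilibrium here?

No

Holding Firm 2 at Y2: Firm 1 gets -2 from X1 but could get 8 by switching to X2. Firm 1 has a profitable deviation.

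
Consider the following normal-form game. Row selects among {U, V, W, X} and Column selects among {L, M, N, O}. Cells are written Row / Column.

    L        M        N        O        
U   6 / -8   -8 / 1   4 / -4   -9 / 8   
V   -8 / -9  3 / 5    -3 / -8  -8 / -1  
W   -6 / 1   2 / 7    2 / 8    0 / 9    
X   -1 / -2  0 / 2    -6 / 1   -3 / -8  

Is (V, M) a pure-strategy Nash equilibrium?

Holding Column at M: Row gets 3 from V, versus -8 from U, 2 from W, 0 from X. No profitable deviation for Row.
Holding Row at V: Column gets 5 from M, versus -9 from L, -8 from N, -1 from O. No profitable deviation for Column either.

Yes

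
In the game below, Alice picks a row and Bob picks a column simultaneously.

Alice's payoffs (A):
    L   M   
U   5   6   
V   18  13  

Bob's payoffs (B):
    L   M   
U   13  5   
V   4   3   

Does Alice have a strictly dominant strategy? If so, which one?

V

Check whether one of Alice's strategies beats all alternatives regardless of what the opponent does.
V strictly dominates: vs L: 18 > 5; vs M: 13 > 6.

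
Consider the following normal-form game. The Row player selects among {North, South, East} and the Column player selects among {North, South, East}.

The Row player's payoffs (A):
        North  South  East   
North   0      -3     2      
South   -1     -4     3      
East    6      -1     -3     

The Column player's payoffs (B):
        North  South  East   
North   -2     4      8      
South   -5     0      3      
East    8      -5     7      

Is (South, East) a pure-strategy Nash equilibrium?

Holding the Column player at East: the Row player gets 3 from South, versus 2 from North, -3 from East. No profitable deviation for the Row player.
Holding the Row player at South: the Column player gets 3 from East, versus -5 from North, 0 from South. No profitable deviation for the Column player either.

Yes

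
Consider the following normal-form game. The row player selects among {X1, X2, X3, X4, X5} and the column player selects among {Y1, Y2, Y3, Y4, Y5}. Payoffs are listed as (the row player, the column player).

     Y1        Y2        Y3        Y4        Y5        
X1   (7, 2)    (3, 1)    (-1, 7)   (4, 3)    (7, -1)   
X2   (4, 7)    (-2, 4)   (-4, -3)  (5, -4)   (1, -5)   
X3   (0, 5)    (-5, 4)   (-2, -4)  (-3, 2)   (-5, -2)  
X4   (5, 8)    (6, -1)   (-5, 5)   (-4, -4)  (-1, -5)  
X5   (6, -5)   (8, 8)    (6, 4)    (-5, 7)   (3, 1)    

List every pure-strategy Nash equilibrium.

A profile is a Nash equilibrium when each player is best-responding to the other.
The row player's best responses — vs Y1: X1 (payoff 7); vs Y2: X5 (payoff 8); vs Y3: X5 (payoff 6); vs Y4: X2 (payoff 5); vs Y5: X1 (payoff 7).
The column player's best responses — vs X1: Y3 (payoff 7); vs X2: Y1 (payoff 7); vs X3: Y1 (payoff 5); vs X4: Y1 (payoff 8); vs X5: Y2 (payoff 8).
The only mutual best response is (X5, Y2); neither player gains by switching there.

(X5, Y2)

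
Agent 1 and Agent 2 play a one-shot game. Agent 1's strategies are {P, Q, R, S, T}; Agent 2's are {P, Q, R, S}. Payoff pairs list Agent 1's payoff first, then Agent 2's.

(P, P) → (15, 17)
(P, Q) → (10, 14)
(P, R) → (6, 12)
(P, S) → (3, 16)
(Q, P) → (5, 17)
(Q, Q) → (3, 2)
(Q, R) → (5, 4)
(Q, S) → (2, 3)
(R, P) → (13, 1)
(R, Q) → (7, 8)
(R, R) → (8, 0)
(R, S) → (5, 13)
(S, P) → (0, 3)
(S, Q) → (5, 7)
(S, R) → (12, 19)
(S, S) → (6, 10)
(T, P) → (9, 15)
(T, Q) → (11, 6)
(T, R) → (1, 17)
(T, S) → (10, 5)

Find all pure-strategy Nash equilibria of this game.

Check mutual best responses: a cell is a NE iff neither player can gain by unilaterally deviating.
Agent 1's best responses — vs P: P (payoff 15); vs Q: T (payoff 11); vs R: S (payoff 12); vs S: T (payoff 10).
Agent 2's best responses — vs P: P (payoff 17); vs Q: P (payoff 17); vs R: S (payoff 13); vs S: R (payoff 19); vs T: R (payoff 17).
Mutual best responses occur at (P, P) and (S, R); at each, neither player gains by switching.

(P, P) and (S, R)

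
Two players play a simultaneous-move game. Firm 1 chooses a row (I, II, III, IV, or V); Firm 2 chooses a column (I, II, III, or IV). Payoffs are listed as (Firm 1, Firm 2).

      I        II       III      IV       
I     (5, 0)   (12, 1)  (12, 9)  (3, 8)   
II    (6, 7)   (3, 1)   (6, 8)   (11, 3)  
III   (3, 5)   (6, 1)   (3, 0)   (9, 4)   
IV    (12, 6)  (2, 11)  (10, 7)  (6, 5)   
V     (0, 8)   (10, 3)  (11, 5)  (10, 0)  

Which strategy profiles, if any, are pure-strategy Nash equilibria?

Find each player's best response to every opponent strategy; NE are the intersections.
Firm 1's best responses — vs I: IV (payoff 12); vs II: I (payoff 12); vs III: I (payoff 12); vs IV: II (payoff 11).
Firm 2's best responses — vs I: III (payoff 9); vs II: III (payoff 8); vs III: I (payoff 5); vs IV: II (payoff 11); vs V: I (payoff 8).
The only mutual best response is (I, III); neither player gains by switching there.

(I, III)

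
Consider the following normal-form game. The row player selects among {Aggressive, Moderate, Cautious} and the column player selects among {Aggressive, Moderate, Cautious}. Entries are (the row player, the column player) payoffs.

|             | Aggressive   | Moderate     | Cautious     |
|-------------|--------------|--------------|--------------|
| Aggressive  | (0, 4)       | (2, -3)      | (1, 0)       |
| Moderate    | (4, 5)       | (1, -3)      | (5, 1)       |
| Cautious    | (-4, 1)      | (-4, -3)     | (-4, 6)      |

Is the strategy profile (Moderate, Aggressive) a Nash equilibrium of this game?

Yes

Holding the column player at Aggressive: the row player gets 4 from Moderate, versus 0 from Aggressive, -4 from Cautious. No profitable deviation for the row player.
Holding the row player at Moderate: the column player gets 5 from Aggressive, versus -3 from Moderate, 1 from Cautious. No profitable deviation for the column player either.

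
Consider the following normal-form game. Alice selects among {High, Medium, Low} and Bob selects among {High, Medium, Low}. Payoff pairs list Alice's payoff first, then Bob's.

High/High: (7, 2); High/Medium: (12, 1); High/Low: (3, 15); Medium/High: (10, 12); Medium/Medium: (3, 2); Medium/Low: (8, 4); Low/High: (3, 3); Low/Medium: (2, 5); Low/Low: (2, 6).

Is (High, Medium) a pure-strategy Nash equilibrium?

No

Holding Bob at Medium: Alice gets 12 from High, versus 3 from Medium, 2 from Low. No profitable deviation for Alice.
Holding Alice at High: Bob gets 1 from Medium but could get 15 by switching to Low. Bob has a profitable deviation.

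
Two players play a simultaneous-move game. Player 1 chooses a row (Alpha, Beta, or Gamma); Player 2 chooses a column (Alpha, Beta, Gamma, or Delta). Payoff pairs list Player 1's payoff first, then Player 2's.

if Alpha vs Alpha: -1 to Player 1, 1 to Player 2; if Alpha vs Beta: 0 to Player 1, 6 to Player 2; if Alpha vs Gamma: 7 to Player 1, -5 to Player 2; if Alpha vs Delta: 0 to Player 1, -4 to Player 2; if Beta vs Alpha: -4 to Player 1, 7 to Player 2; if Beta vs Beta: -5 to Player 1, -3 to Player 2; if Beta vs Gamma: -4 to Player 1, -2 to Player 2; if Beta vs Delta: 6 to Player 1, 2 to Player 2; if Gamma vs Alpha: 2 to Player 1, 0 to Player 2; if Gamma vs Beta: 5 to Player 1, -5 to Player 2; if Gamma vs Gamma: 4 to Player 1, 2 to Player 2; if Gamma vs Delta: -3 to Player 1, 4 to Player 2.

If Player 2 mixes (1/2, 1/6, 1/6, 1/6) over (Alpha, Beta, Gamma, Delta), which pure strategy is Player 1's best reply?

Player 1's best reply maximizes expected payoff against the mix.
Alpha: (1/2)·(-1) + (1/6)·0 + (1/6)·7 + (1/6)·0 = 2/3
Beta: (1/2)·(-4) + (1/6)·(-5) + (1/6)·(-4) + (1/6)·6 = -5/2
Gamma: (1/2)·2 + (1/6)·5 + (1/6)·4 + (1/6)·(-3) = 2
Highest expected payoff is 2, from Gamma.

Gamma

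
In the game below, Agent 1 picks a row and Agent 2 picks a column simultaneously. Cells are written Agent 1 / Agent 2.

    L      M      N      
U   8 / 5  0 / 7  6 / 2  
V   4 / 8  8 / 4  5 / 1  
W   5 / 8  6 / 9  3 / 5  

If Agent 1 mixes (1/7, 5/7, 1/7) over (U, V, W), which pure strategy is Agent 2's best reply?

Compute Agent 2's expected payoff from each pure strategy against the given mix.
L: (1/7)·5 + (5/7)·8 + (1/7)·8 = 53/7
M: (1/7)·7 + (5/7)·4 + (1/7)·9 = 36/7
N: (1/7)·2 + (5/7)·1 + (1/7)·5 = 12/7
Highest expected payoff is 53/7, from L.

L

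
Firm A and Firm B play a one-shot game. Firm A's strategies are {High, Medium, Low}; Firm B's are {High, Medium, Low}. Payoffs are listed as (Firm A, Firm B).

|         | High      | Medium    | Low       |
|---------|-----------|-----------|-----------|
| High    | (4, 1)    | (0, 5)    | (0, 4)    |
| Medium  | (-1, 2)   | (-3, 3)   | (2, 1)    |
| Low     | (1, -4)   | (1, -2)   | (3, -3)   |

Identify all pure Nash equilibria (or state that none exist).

(Low, Medium)

Find each player's best response to every opponent strategy; NE are the intersections.
Firm A's best responses — vs High: High (payoff 4); vs Medium: Low (payoff 1); vs Low: Low (payoff 3).
Firm B's best responses — vs High: Medium (payoff 5); vs Medium: Medium (payoff 3); vs Low: Medium (payoff -2).
The only mutual best response is (Low, Medium); neither player gains by switching there.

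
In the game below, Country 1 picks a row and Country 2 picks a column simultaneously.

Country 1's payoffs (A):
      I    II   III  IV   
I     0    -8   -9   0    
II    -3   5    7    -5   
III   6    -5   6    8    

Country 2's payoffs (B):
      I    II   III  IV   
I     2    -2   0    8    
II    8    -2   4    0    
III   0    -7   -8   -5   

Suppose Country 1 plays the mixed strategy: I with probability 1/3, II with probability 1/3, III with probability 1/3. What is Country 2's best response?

Compute Country 2's expected payoff from each pure strategy against the given mix.
I: (1/3)·2 + (1/3)·8 + (1/3)·0 = 10/3
II: (1/3)·(-2) + (1/3)·(-2) + (1/3)·(-7) = -11/3
III: (1/3)·0 + (1/3)·4 + (1/3)·(-8) = -4/3
IV: (1/3)·8 + (1/3)·0 + (1/3)·(-5) = 1
Highest expected payoff is 10/3, from I.

I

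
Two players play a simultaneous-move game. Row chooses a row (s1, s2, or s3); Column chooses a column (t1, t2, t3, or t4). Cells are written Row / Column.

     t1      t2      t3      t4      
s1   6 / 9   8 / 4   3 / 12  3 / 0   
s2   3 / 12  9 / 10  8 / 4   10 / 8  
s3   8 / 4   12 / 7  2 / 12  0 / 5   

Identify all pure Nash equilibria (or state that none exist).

A profile is a Nash equilibrium when each player is best-responding to the other.
Row's best responses — vs t1: s3 (payoff 8); vs t2: s3 (payoff 12); vs t3: s2 (payoff 8); vs t4: s2 (payoff 10).
Column's best responses — vs s1: t3 (payoff 12); vs s2: t1 (payoff 12); vs s3: t3 (payoff 12).
No cell has both players best-responding. For instance, Row's best reply to t3 is s2, but against s2 Column prefers t1 over t3.

There is no pure-strategy Nash equilibrium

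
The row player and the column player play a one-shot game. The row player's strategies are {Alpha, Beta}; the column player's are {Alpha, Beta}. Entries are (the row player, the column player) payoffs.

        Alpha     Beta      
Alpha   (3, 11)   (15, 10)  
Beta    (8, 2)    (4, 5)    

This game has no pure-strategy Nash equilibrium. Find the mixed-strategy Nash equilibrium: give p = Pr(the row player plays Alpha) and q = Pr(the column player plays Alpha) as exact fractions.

Each player's mixing probability is pinned down by making the *other* player indifferent.
The column player indifferent between Alpha and Beta: p·11 + (1−p)·2 = p·10 + (1−p)·5 ⟹ 2 + 9p = 5 + 5p ⟹ p = 3/4.
The row player indifferent between Alpha and Beta: q·3 + (1−q)·15 = q·8 + (1−q)·4 ⟹ 15 + (-12)q = 4 + 4q ⟹ q = 11/16.

p = 3/4, q = 11/16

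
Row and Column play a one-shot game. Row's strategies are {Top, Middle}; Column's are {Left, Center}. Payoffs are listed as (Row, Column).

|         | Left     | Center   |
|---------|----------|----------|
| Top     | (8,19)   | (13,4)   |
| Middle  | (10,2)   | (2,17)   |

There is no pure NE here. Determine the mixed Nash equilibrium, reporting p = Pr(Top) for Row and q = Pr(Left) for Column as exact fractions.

Each player's mixing probability is pinned down by making the *other* player indifferent.
Column indifferent between Left and Center: p·19 + (1−p)·2 = p·4 + (1−p)·17 ⟹ 2 + 17p = 17 + (-13)p ⟹ p = 1/2.
Row indifferent between Top and Middle: q·8 + (1−q)·13 = q·10 + (1−q)·2 ⟹ 13 + (-5)q = 2 + 8q ⟹ q = 11/13.

p = 1/2, q = 11/13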